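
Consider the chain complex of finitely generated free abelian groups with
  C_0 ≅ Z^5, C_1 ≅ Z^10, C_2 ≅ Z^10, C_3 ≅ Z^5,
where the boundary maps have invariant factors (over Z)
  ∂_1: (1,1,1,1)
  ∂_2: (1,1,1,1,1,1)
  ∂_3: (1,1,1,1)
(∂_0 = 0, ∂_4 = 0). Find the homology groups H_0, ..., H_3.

H_0 = Z,  H_1 = 0,  H_2 = 0,  H_3 = Z.

H_0: b_0 = 5 − 0 − 4 = 1; torsion from ∂_1 factors > 1: none. So H_0 = Z.
H_1: b_1 = 10 − 4 − 6 = 0; torsion from ∂_2 factors > 1: none. So H_1 = 0.
H_2: b_2 = 10 − 6 − 4 = 0; torsion from ∂_3 factors > 1: none. So H_2 = 0.
H_3: b_3 = 5 − 4 − 0 = 1; torsion from ∂_4 factors > 1: none. So H_3 = Z.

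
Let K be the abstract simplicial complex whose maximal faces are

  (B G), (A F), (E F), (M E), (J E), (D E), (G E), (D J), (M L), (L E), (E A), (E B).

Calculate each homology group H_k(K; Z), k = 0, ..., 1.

We work with the vertex ordering A < B < D < E < F < G < J < L < M. The simplices of K, each written with vertices in increasing order, are:

  0-simplices (9): A, B, D, E, F, G, J, L, M
  1-simplices (12): AE, AF, BE, BG, DE, DJ, EF, EG, EJ, EL, EM, LM

giving chain groups C_0 ≅ Z^9, C_1 ≅ Z^12.

The boundary map ∂_1: C_1 → C_0 is given by ∂[p,q] = [q] − [p].
This gives a 9×12 integer matrix of rank 8; reducing to Smith normal form yields diagonal entries (1,1,1,1,1,1,1,1).

Now H_k = ker ∂_k / im ∂_{k+1}, so:

  H_0: rank C_0 − rank ∂_1 = 9 − 8 = 1, and the invariant factors of ∂_1 are all 1, so H_0 = Z.
  H_1: rank ker ∂_1 − rank ∂_2 = (12 − 8) − 0 = 4, and there is no ∂_2, so H_1 = Z^4.

H_0 = Z,  H_1 = Z^4.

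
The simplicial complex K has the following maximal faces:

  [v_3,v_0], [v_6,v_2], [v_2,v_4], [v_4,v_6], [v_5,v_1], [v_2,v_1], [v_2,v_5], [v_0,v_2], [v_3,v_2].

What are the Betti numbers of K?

b_0 = 1, b_1 = 3.

Take the total order v_0 < v_1 < v_2 < v_3 < v_4 < v_5 < v_6 on the vertex set. Then K (dimension 1) consists of the simplices:

  0-simplices (7): [v_0], [v_1], [v_2], [v_3], [v_4], [v_5], [v_6]
  1-simplices (9): [v_0,v_2], [v_0,v_3], [v_1,v_2], [v_1,v_5], [v_2,v_3], [v_2,v_4], [v_2,v_5], [v_2,v_6], [v_4,v_6]

so the chain groups are C_0 ≅ Z^7, C_1 ≅ Z^9.

∂_1: C_1 → C_0 sends each edge [p,q] (with p < q) to q − p.
The 7×9 boundary matrix has rank 6 and Smith normal form diag(1,1,1,1,1,1).

From H_k ≅ ker(∂_k) / im(∂_{k+1}) we obtain:

  H_0: rank C_0 − rank ∂_1 = 7 − 6 = 1, and the invariant factors of ∂_1 are all 1, so H_0 ≅ Z.
  H_1: rank ker ∂_1 − rank ∂_2 = (9 − 6) − 0 = 3, and there is no ∂_2, so H_1 ≅ Z^3.

(K is a triangulation of a wedge of 3 circles.)

Hence the Betti numbers are b_0 = 1, b_1 = 3.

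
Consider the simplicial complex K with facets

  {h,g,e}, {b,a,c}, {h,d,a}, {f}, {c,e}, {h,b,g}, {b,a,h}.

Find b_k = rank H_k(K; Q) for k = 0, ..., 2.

K has 8 vertices, 12 edges, 5 triangles.
rank ∂_0 = 0, rank ∂_1 = 6 ⇒ b_0 = 8 − 0 − 6 = 2; all invariant factors of ∂_1 are 1 so no torsion. So H_0 ≅ Z^2.
rank ∂_1 = 6, rank ∂_2 = 5 ⇒ b_1 = 12 − 6 − 5 = 1; all invariant factors of ∂_2 are 1 so no torsion. So H_1 ≅ Z.
rank ∂_2 = 5, rank ∂_3 = 0 ⇒ b_2 = 5 − 5 − 0 = 0. So H_2 ≅ 0.

b_0 = 2, b_1 = 1, b_2 = 0.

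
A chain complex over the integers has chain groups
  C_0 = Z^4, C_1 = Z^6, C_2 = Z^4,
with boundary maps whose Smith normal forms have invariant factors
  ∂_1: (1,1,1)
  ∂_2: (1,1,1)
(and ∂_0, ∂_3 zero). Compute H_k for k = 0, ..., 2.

H_0: b_0 = 4 − 0 − 3 = 1; torsion from ∂_1 factors > 1: none. So H_0 ≅ Z.
H_1: b_1 = 6 − 3 − 3 = 0; torsion from ∂_2 factors > 1: none. So H_1 ≅ 0.
H_2: b_2 = 4 − 3 − 0 = 1; torsion from ∂_3 factors > 1: none. So H_2 ≅ Z.

H_0 ≅ Z,  H_1 = 0,  H_2 ≅ Z.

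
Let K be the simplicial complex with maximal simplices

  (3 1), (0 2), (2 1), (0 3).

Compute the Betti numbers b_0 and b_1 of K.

b_0 = 1, b_1 = 1.

Take the total order 0 < 1 < 2 < 3 on the vertex set. Then K (dimension 1) consists of the simplices:

  0-simplices (4): [0], [1], [2], [3]
  1-simplices (4): [0,2], [0,3], [1,2], [1,3]

so the chain groups are C_0 ≅ Z^4, C_1 ≅ Z^4.

∂_1: C_1 → C_0 is given by ∂[p,q] = [q] − [p]. For instance
  ∂[1,2] = [2] − [1].
The resulting 4×4 matrix has rank 3, and its Smith normal form has invariant factors (1,1,1).

Now H_k = ker ∂_k / im ∂_{k+1}, so:

  H_0: rank C_0 − rank ∂_1 = 4 − 3 = 1, and the invariant factors of ∂_1 are all 1, so H_0 ≅ Z.
  H_1: rank ker ∂_1 − rank ∂_2 = (4 − 3) − 0 = 1, and there is no ∂_2, so H_1 ≅ Z.

As a check, the Euler characteristic is 4 − 4 = 0, which agrees with 1 − 1 = 0.
(K is a triangulation of the circle S^1.)

Hence the Betti numbers are b_0 = 1, b_1 = 1.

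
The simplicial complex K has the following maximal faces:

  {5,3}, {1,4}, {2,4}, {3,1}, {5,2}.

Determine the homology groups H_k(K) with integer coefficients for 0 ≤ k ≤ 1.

Take the total order 1 < 2 < 3 < 4 < 5 on the vertex set. Then K (dimension 1) consists of the simplices:

  0-simplices (5): [1], [2], [3], [4], [5]
  1-simplices (5): [1,3], [1,4], [2,4], [2,5], [3,5]

giving chain groups C_0 ≅ Z^5, C_1 ≅ Z^5.

Boundary ∂_1: C_1 → C_0 sends each edge [p,q] (with p < q) to q − p. For instance
  ∂[2,5] = [5] − [2].
The 5×5 boundary matrix has rank 4 and Smith normal form diag(1,1,1,1).

Computing H_k = (kernel of ∂_k) / (image of ∂_{k+1}):

  H_0: rank C_0 − rank ∂_1 = 5 − 4 = 1, and the invariant factors of ∂_1 are all 1, so H_0 = Z.
  H_1: rank ker ∂_1 − rank ∂_2 = (5 − 4) − 0 = 1, and there is no ∂_2, so H_1 = Z.

(K is a triangulation of the circle S^1.)

H_0 = Z,  H_1 = Z.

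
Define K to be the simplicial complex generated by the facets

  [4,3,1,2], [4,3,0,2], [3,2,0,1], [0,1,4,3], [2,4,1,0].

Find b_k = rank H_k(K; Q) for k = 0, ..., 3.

b_0 = 1, b_1 = 0, b_2 = 0, b_3 = 1.

K has 5 vertices, 10 edges, 10 triangles, 5 3-simplices.
rank ∂_0 = 0, rank ∂_1 = 4 ⇒ b_0 = 5 − 0 − 4 = 1; all invariant factors of ∂_1 are 1 so no torsion. So H_0 = Z.
rank ∂_1 = 4, rank ∂_2 = 6 ⇒ b_1 = 10 − 4 − 6 = 0; all invariant factors of ∂_2 are 1 so no torsion. So H_1 = 0.
rank ∂_2 = 6, rank ∂_3 = 4 ⇒ b_2 = 10 − 6 − 4 = 0; all invariant factors of ∂_3 are 1 so no torsion. So H_2 = 0.
rank ∂_3 = 4, rank ∂_4 = 0 ⇒ b_3 = 5 − 4 − 0 = 1. So H_3 = Z.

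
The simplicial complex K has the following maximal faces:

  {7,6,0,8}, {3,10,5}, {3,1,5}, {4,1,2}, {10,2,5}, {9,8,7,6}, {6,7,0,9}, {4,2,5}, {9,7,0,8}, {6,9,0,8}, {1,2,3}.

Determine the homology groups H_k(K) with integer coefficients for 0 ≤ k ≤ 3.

Take the total order 0 < 1 < 2 < 3 < 4 < 5 < 6 < 7 < 8 < 9 < 10 on the vertex set. Then K (dimension 3) consists of the simplices:

  0-simplices (11): [0], [1], [2], [3], [4], [5], [6], [7], [8], [9], [10]
  1-simplices (22): [0,6], [0,7], [0,8], [0,9], [1,2], [1,3], [1,4], [1,5], [2,3], [2,4], [2,5], [2,10], [3,5], [3,10], [4,5], [5,10], [6,7], [6,8], [6,9], [7,8], [7,9], [8,9]
  2-simplices (16): [0,6,7], [0,6,8], [0,6,9], [0,7,8], [0,7,9], [0,8,9], [1,2,3], [1,2,4], [1,3,5], [2,4,5], [2,5,10], [3,5,10], [6,7,8], [6,7,9], [6,8,9], [7,8,9]
  3-simplices (5): [0,6,7,8], [0,6,7,9], [0,6,8,9], [0,7,8,9], [6,7,8,9]

so the chain groups are C_0 ≅ Z^11, C_1 ≅ Z^22, C_2 ≅ Z^16, C_3 ≅ Z^5.

Boundary ∂_1: C_1 → C_0 sends each edge [p,q] (with p < q) to q − p. For instance
  ∂[4,5] = [5] − [4].
This gives a 11×22 integer matrix of rank 9; reducing to Smith normal form yields diagonal entries (1,1,1,1,1,1,1,1,1).

The boundary map ∂_2: C_2 → C_1 maps a triangle to the signed sum of its edges. For instance
  ∂[6,7,8] = [7,8] − [6,8] + [6,7],
  ∂[7,8,9] = [8,9] − [7,9] + [7,8].
This gives a 22×16 integer matrix of rank 12; reducing to Smith normal form yields diagonal entries (1,1,1,1,1,1,1,1,1,1,1,1).

Boundary ∂_3: C_3 → C_2 sends each 3-simplex σ to the alternating sum Σ_i (−1)^i (σ with its i-th vertex removed). For instance
  ∂[0,6,8,9] = [6,8,9] − [0,8,9] + [0,6,9] − [0,6,8],
  ∂[0,6,7,9] = [6,7,9] − [0,7,9] + [0,6,9] − [0,6,7].
As a 16×5 matrix over Z this has rank 4, with invariant factors (1,1,1,1).

From H_k ≅ ker(∂_k) / im(∂_{k+1}) we obtain:

  H_0: rank C_0 − rank ∂_1 = 11 − 9 = 2, and the invariant factors of ∂_1 are all 1, so H_0 = Z^2.
  H_1: rank ker ∂_1 − rank ∂_2 = (22 − 9) − 12 = 1, and the invariant factors of ∂_2 are all 1, so H_1 = Z.
  H_2: rank ker ∂_2 − rank ∂_3 = (16 − 12) − 4 = 0, and the invariant factors of ∂_3 are all 1, so H_2 = 0.
  H_3: rank ker ∂_3 − rank ∂_4 = (5 − 4) − 0 = 1, and there is no ∂_4, so H_3 = Z.

(K is a triangulation of the disjoint union of the cylinder S^1 x I and the 3-sphere S^3.)

H_0 = Z^2,  H_1 = Z,  H_2 = 0,  H_3 = Z.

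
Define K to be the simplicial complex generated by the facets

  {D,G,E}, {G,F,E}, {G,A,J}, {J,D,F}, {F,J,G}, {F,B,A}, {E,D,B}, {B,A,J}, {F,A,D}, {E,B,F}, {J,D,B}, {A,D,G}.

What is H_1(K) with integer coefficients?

Fix the vertex order A < B < D < E < F < G < J and write every simplex with vertices in increasing order. Then dim K = 2 and the simplices of K are:

  0-simplices (7): A, B, D, E, F, G, J
  1-simplices (18): AB, AD, AF, AG, AJ, BD, BE, BF, BJ, DE, DF, DG, DJ, EF, EG, FG, FJ, GJ
  2-simplices (12): ABF, ABJ, ADF, ADG, AGJ, BDE, BDJ, BEF, DEG, DFJ, EFG, FGJ

so the chain groups are C_0 ≅ Z^7, C_1 ≅ Z^18, C_2 ≅ Z^12.

Boundary ∂_1: C_1 → C_0 maps an edge to its endpoints' difference, ∂[p,q] = q − p. For instance
  ∂EG = G − E.
This gives a 7×18 integer matrix of rank 6; reducing to Smith normal form yields diagonal entries (1,1,1,1,1,1).

The boundary map ∂_2: C_2 → C_1 maps a triangle to the signed sum of its edges. For instance
  ∂DFJ = FJ − DJ + DF,
  ∂DEG = EG − DG + DE.
This gives a 18×12 integer matrix of rank 12; reducing to Smith normal form yields diagonal entries (1,1,1,1,1,1,1,1,1,1,1,2).

Computing H_k = (kernel of ∂_k) / (image of ∂_{k+1}):

  H_1: rank ker ∂_1 − rank ∂_2 = (18 − 6) − 12 = 0, and ∂_2 has invariant factor 2 > 1, so H_1 = Z/2.

(K is a triangulation of the real projective plane RP^2.)

H_1 ≅ Z/2.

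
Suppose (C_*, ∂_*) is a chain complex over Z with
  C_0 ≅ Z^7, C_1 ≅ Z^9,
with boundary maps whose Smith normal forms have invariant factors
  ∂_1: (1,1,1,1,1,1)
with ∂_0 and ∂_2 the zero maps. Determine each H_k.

H_0: b_0 = 7 − 0 − 6 = 1; torsion from ∂_1 factors > 1: none. So H_0 = Z.
H_1: b_1 = 9 − 6 − 0 = 3; torsion from ∂_2 factors > 1: none. So H_1 = Z^3.

H_0 = Z,  H_1 = Z^3.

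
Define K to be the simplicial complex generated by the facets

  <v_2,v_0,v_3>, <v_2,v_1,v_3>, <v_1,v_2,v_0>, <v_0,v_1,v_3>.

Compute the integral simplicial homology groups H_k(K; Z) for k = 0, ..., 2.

K has 4 vertices, 6 edges, 4 triangles.
rank ∂_0 = 0, rank ∂_1 = 3 ⇒ b_0 = 4 − 0 − 3 = 1; all invariant factors of ∂_1 are 1 so no torsion. So H_0 ≅ Z.
rank ∂_1 = 3, rank ∂_2 = 3 ⇒ b_1 = 6 − 3 − 3 = 0; all invariant factors of ∂_2 are 1 so no torsion. So H_1 ≅ 0.
rank ∂_2 = 3, rank ∂_3 = 0 ⇒ b_2 = 4 − 3 − 0 = 1. So H_2 ≅ Z.

H_0 = Z,  H_1 = 0,  H_2 = Z.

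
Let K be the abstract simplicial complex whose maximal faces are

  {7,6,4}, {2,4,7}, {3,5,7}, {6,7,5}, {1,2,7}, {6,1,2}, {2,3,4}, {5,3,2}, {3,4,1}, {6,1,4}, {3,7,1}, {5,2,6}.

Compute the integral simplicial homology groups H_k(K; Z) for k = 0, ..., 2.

H_0 = Z,  H_1 = Z/2Z,  H_2 = 0.

Fix the vertex order 1 < 2 < 3 < 4 < 5 < 6 < 7 and write every simplex with vertices in increasing order. Then dim K = 2 and the simplices of K are:

  0-simplices (7): [1], [2], [3], [4], [5], [6], [7]
  1-simplices (18): [1,2], [1,3], [1,4], [1,6], [1,7], [2,3], [2,4], [2,5], [2,6], [2,7], [3,4], [3,5], [3,7], [4,6], [4,7], [5,6], [5,7], [6,7]
  2-simplices (12): [1,2,6], [1,2,7], [1,3,4], [1,3,7], [1,4,6], [2,3,4], [2,3,5], [2,4,7], [2,5,6], [3,5,7], [4,6,7], [5,6,7]

giving chain groups C_0 ≅ Z^7, C_1 ≅ Z^18, C_2 ≅ Z^12.

Boundary ∂_1: C_1 → C_0 sends each edge [p,q] (with p < q) to q − p.
The 7×18 boundary matrix has rank 6 and Smith normal form diag(1,1,1,1,1,1).

Boundary ∂_2: C_2 → C_1 sends each 2-simplex [p,q,r] to [q,r] − [p,r] + [p,q]. For instance
  ∂[1,3,7] = [3,7] − [1,7] + [1,3],
  ∂[2,3,4] = [3,4] − [2,4] + [2,3].
This gives a 18×12 integer matrix of rank 12; reducing to Smith normal form yields diagonal entries (1,1,1,1,1,1,1,1,1,1,1,2).

From H_k ≅ ker(∂_k) / im(∂_{k+1}) we obtain:

  H_0: rank C_0 − rank ∂_1 = 7 − 6 = 1, and the invariant factors of ∂_1 are all 1, so H_0 = Z.
  H_1: rank ker ∂_1 − rank ∂_2 = (18 − 6) − 12 = 0, and ∂_2 has invariant factor 2 > 1, so H_1 = Z/2Z.
  H_2: rank ker ∂_2 − rank ∂_3 = (12 − 12) − 0 = 0, and there is no ∂_3, so H_2 = 0.

As a check, the Euler characteristic is 7 − 18 + 12 = 1, which agrees with 1 − 0 + 0 = 1.
(K is a triangulation of the real projective plane RP^2.)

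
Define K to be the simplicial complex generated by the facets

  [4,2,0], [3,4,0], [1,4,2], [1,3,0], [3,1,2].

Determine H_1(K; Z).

H_1 ≅ Z.

Take the total order 0 < 1 < 2 < 3 < 4 on the vertex set. Then K (dimension 2) consists of the simplices:

  0-simplices (5): [0], [1], [2], [3], [4]
  1-simplices (10): [0,1], [0,2], [0,3], [0,4], [1,2], [1,3], [1,4], [2,3], [2,4], [3,4]
  2-simplices (5): [0,1,3], [0,2,4], [0,3,4], [1,2,3], [1,2,4]

Hence C_0 ≅ Z^5, C_1 ≅ Z^10, C_2 ≅ Z^5.

∂_1: C_1 → C_0 sends each edge [p,q] (with p < q) to q − p. For instance
  ∂[0,2] = [2] − [0].
The resulting 5×10 matrix has rank 4, and its Smith normal form has invariant factors (1,1,1,1).

∂_2: C_2 → C_1 sends each 2-simplex [p,q,r] to [q,r] − [p,r] + [p,q]. For instance
  ∂[0,1,3] = [1,3] − [0,3] + [0,1],
  ∂[0,3,4] = [3,4] − [0,4] + [0,3].
The 10×5 boundary matrix has rank 5 and Smith normal form diag(1,1,1,1,1).

Computing H_k = (kernel of ∂_k) / (image of ∂_{k+1}):

  H_1: rank ker ∂_1 − rank ∂_2 = (10 − 4) − 5 = 1, and the invariant factors of ∂_2 are all 1, so H_1 = Z.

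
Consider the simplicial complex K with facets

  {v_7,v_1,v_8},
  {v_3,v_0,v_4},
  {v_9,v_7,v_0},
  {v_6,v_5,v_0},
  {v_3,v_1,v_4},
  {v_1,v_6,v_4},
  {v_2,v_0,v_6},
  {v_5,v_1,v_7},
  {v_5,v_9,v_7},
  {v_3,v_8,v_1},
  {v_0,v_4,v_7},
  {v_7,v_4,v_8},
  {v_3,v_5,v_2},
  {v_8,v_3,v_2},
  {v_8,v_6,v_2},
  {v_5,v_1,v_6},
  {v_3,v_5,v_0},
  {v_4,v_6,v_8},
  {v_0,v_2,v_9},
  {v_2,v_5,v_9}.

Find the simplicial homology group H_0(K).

Take the total order v_0 < v_1 < v_2 < v_3 < v_4 < v_5 < v_6 < v_7 < v_8 < v_9 on the vertex set. Then K (dimension 2) consists of the simplices:

  0-simplices (10): [v_0], [v_1], [v_2], [v_3], [v_4], [v_5], [v_6], [v_7], [v_8], [v_9]
  1-simplices (30): (30 of them)
  2-simplices (20): (20 of them)

Hence C_0 ≅ Z^10, C_1 ≅ Z^30, C_2 ≅ Z^20.

∂_1: C_1 → C_0 is given by ∂[p,q] = [q] − [p].
As a 10×30 matrix over Z this has rank 9, with invariant factors (1,1,1,1,1,1,1,1,1).

The boundary map ∂_2: C_2 → C_1 sends each 2-simplex [p,q,r] to [q,r] − [p,r] + [p,q]. For instance
  ∂[v_1,v_3,v_8] = [v_3,v_8] − [v_1,v_8] + [v_1,v_3],
  ∂[v_1,v_5,v_7] = [v_5,v_7] − [v_1,v_7] + [v_1,v_5].
The 30×20 boundary matrix has rank 20 and Smith normal form diag(1,1,1,1,1,1,1,1,1,1,1,1,1,1,1,1,1,1,1,2).

From H_k ≅ ker(∂_k) / im(∂_{k+1}) we obtain:

  H_0: rank C_0 − rank ∂_1 = 10 − 9 = 1, and the invariant factors of ∂_1 are all 1, so H_0 ≅ Z.

H_0 = Z.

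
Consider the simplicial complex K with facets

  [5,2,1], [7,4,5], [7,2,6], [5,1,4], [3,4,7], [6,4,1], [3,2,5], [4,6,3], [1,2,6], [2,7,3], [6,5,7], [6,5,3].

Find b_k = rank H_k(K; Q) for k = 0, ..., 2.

b_0 = 1, b_1 = 0, b_2 = 0.

We work with the vertex ordering 1 < 2 < 3 < 4 < 5 < 6 < 7. The simplices of K, each written with vertices in increasing order, are:

  0-simplices (7): [1], [2], [3], [4], [5], [6], [7]
  1-simplices (18): [1,2], [1,4], [1,5], [1,6], [2,3], [2,5], [2,6], [2,7], [3,4], [3,5], [3,6], [3,7], [4,5], [4,6], [4,7], [5,6], [5,7], [6,7]
  2-simplices (12): [1,2,5], [1,2,6], [1,4,5], [1,4,6], [2,3,5], [2,3,7], [2,6,7], [3,4,6], [3,4,7], [3,5,6], [4,5,7], [5,6,7]

giving chain groups C_0 ≅ Z^7, C_1 ≅ Z^18, C_2 ≅ Z^12.

∂_1: C_1 → C_0 is given by ∂[p,q] = [q] − [p]. For instance
  ∂[3,6] = [6] − [3].
This gives a 7×18 integer matrix of rank 6; reducing to Smith normal form yields diagonal entries (1,1,1,1,1,1).

∂_2: C_2 → C_1 maps a triangle to the signed sum of its edges. For instance
  ∂[1,4,5] = [4,5] − [1,5] + [1,4],
  ∂[4,5,7] = [5,7] − [4,7] + [4,5].
The 18×12 boundary matrix has rank 12 and Smith normal form diag(1,1,1,1,1,1,1,1,1,1,1,2).

Reading off H_k = ker ∂_k / im ∂_{k+1}:

  H_0: rank C_0 − rank ∂_1 = 7 − 6 = 1, and the invariant factors of ∂_1 are all 1, so H_0 ≅ Z.
  H_1: rank ker ∂_1 − rank ∂_2 = (18 − 6) − 12 = 0, and ∂_2 has invariant factor 2 > 1, so H_1 ≅ Z/2Z.
  H_2: rank ker ∂_2 − rank ∂_3 = (12 − 12) − 0 = 0, and there is no ∂_3, so H_2 ≅ 0.

As a check, the Euler characteristic is 7 − 18 + 12 = 1, which agrees with 1 − 0 + 0 = 1.
(K is a triangulation of the real projective plane RP^2.)

Hence the Betti numbers are b_0 = 1, b_1 = 0, b_2 = 0.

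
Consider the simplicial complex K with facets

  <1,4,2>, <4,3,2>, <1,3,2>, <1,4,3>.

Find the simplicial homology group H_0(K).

K has 4 vertices, 6 edges, 4 triangles.
rank ∂_0 = 0, rank ∂_1 = 3 ⇒ b_0 = 4 − 0 − 3 = 1; all invariant factors of ∂_1 are 1 so no torsion. So H_0 ≅ Z.

H_0 ≅ Z.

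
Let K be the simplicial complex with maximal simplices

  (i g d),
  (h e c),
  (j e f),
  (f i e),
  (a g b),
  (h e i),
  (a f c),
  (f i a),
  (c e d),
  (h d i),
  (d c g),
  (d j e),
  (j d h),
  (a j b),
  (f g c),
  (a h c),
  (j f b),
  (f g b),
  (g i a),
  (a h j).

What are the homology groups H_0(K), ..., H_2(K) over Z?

Take the total order a < b < c < d < e < f < g < h < i < j on the vertex set. Then K (dimension 2) consists of the simplices:

  0-simplices (10): a, b, c, d, e, f, g, h, i, j
  1-simplices (30): ab, ac, af, ag, ah, ai, aj, bf, bg, bj, cd, ce, cf, cg, ch, de, dg, dh, di, dj, ef, eh, ei, ej, fg, fi, fj, gi, hi, hj
  2-simplices (20): abg, abj, acf, ach, afi, agi, ahj, bfg, bfj, cde, cdg, ceh, cfg, dej, dgi, dhi, dhj, efi, efj, ehi

so the chain groups are C_0 ≅ Z^10, C_1 ≅ Z^30, C_2 ≅ Z^20.

Boundary ∂_1: C_1 → C_0 is given by ∂[p,q] = [q] − [p].
As a 10×30 matrix over Z this has rank 9, with invariant factors (1,1,1,1,1,1,1,1,1).

∂_2: C_2 → C_1 maps a triangle to the signed sum of its edges. For instance
  ∂ceh = eh − ch + ce,
  ∂agi = gi − ai + ag.
The resulting 30×20 matrix has rank 20, and its Smith normal form has invariant factors (1,1,1,1,1,1,1,1,1,1,1,1,1,1,1,1,1,1,1,2).

From H_k ≅ ker(∂_k) / im(∂_{k+1}) we obtain:

  H_0: rank C_0 − rank ∂_1 = 10 − 9 = 1, and the invariant factors of ∂_1 are all 1, so H_0 ≅ Z.
  H_1: rank ker ∂_1 − rank ∂_2 = (30 − 9) − 20 = 1, and ∂_2 has invariant factor 2 > 1, so H_1 ≅ Z ⊕ Z/2.
  H_2: rank ker ∂_2 − rank ∂_3 = (20 − 20) − 0 = 0, and there is no ∂_3, so H_2 ≅ 0.

H_0 ≅ Z,  H_1 ≅ Z ⊕ Z/2,  H_2 = 0.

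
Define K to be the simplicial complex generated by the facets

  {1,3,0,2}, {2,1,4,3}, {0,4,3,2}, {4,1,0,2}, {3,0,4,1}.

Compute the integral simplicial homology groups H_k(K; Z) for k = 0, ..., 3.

K has 5 vertices, 10 edges, 10 triangles, 5 3-simplices.
rank ∂_0 = 0, rank ∂_1 = 4 ⇒ b_0 = 5 − 0 − 4 = 1; all invariant factors of ∂_1 are 1 so no torsion. So H_0 = Z.
rank ∂_1 = 4, rank ∂_2 = 6 ⇒ b_1 = 10 − 4 − 6 = 0; all invariant factors of ∂_2 are 1 so no torsion. So H_1 = 0.
rank ∂_2 = 6, rank ∂_3 = 4 ⇒ b_2 = 10 − 6 − 4 = 0; all invariant factors of ∂_3 are 1 so no torsion. So H_2 = 0.
rank ∂_3 = 4, rank ∂_4 = 0 ⇒ b_3 = 5 − 4 − 0 = 1. So H_3 = Z.

H_0 = Z,  H_1 = 0,  H_2 = 0,  H_3 = Z.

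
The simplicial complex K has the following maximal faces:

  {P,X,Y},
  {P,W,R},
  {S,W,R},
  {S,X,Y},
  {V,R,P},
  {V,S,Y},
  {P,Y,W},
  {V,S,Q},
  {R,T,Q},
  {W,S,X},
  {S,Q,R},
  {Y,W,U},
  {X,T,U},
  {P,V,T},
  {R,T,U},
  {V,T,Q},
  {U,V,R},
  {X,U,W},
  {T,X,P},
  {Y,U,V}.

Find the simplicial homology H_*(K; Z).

Order the vertices as P < Q < R < S < T < U < V < W < X < Y. Listing each simplex with vertices in this order, K has dimension 2 with simplices:

  0-simplices (10): P, Q, R, S, T, U, V, W, X, Y
  1-simplices (30): PR, PT, PV, PW, PX, PY, QR, QS, QT, QV, RS, RT, RU, RV, RW, SV, SW, SX, SY, TU, TV, TX, UV, UW, UX, UY, VY, WX, WY, XY
  2-simplices (20): PRV, PRW, PTV, PTX, PWY, PXY, QRS, QRT, QSV, QTV, RSW, RTU, RUV, SVY, SWX, SXY, TUX, UVY, UWX, UWY

Hence C_0 ≅ Z^10, C_1 ≅ Z^30, C_2 ≅ Z^20.

Boundary ∂_1: C_1 → C_0 maps an edge to its endpoints' difference, ∂[p,q] = q − p. For instance
  ∂PX = X − P.
The 10×30 boundary matrix has rank 9 and Smith normal form diag(1,1,1,1,1,1,1,1,1).

Boundary ∂_2: C_2 → C_1 maps a triangle to the signed sum of its edges. For instance
  ∂SVY = VY − SY + SV,
  ∂PXY = XY − PY + PX.
As a 30×20 matrix over Z this has rank 20, with invariant factors (1,1,1,1,1,1,1,1,1,1,1,1,1,1,1,1,1,1,1,2).

Computing H_k = (kernel of ∂_k) / (image of ∂_{k+1}):

  H_0: rank C_0 − rank ∂_1 = 10 − 9 = 1, and the invariant factors of ∂_1 are all 1, so H_0 ≅ Z.
  H_1: rank ker ∂_1 − rank ∂_2 = (30 − 9) − 20 = 1, and ∂_2 has invariant factor 2 > 1, so H_1 ≅ Z ⊕ Z/2.
  H_2: rank ker ∂_2 − rank ∂_3 = (20 − 20) − 0 = 0, and there is no ∂_3, so H_2 ≅ 0.

As a check, the Euler characteristic is 10 − 30 + 20 = 0, which agrees with 1 − 1 + 0 = 0.
(K is a triangulation of the Klein bottle.)

H_0 ≅ Z,  H_1 ≅ Z ⊕ Z/2,  H_2 = 0.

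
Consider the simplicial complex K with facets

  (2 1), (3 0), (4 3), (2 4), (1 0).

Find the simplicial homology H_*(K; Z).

H_0 = Z,  H_1 = Z.

Take the total order 0 < 1 < 2 < 3 < 4 on the vertex set. Then K (dimension 1) consists of the simplices:

  0-simplices (5): [0], [1], [2], [3], [4]
  1-simplices (5): [0,1], [0,3], [1,2], [2,4], [3,4]

so the chain groups are C_0 ≅ Z^5, C_1 ≅ Z^5.

The boundary map ∂_1: C_1 → C_0 is given by ∂[p,q] = [q] − [p]. For instance
  ∂[0,1] = [1] − [0].
The resulting 5×5 matrix has rank 4, and its Smith normal form has invariant factors (1,1,1,1).

Now H_k = ker ∂_k / im ∂_{k+1}, so:

  H_0: rank C_0 − rank ∂_1 = 5 − 4 = 1, and the invariant factors of ∂_1 are all 1, so H_0 = Z.
  H_1: rank ker ∂_1 − rank ∂_2 = (5 − 4) − 0 = 1, and there is no ∂_2, so H_1 = Z.

(K is a triangulation of the circle S^1.)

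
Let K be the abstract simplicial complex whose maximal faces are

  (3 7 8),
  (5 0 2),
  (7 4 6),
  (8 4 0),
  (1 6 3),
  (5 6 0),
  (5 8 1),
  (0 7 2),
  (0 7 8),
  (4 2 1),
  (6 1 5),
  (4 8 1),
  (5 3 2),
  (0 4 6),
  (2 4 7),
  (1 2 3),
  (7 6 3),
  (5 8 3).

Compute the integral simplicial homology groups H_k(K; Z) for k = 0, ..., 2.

H_0 ≅ Z,  H_1 ≅ Z × Z/2,  H_2 = 0.

We work with the vertex ordering 0 < 1 < 2 < 3 < 4 < 5 < 6 < 7 < 8. The simplices of K, each written with vertices in increasing order, are:

  0-simplices (9): [0], [1], [2], [3], [4], [5], [6], [7], [8]
  1-simplices (27): (27 of them)
  2-simplices (18): [0,2,5], [0,2,7], [0,4,6], [0,4,8], [0,5,6], [0,7,8], [1,2,3], [1,2,4], [1,3,6], [1,4,8], [1,5,6], [1,5,8], [2,3,5], [2,4,7], [3,5,8], [3,6,7], [3,7,8], [4,6,7]

so the chain groups are C_0 ≅ Z^9, C_1 ≅ Z^27, C_2 ≅ Z^18.

Boundary ∂_1: C_1 → C_0 maps an edge to its endpoints' difference, ∂[p,q] = q − p. For instance
  ∂[3,6] = [6] − [3].
The resulting 9×27 matrix has rank 8, and its Smith normal form has invariant factors (1,1,1,1,1,1,1,1).

∂_2: C_2 → C_1 sends each 2-simplex [p,q,r] to [q,r] − [p,r] + [p,q]. For instance
  ∂[3,5,8] = [5,8] − [3,8] + [3,5],
  ∂[1,5,6] = [5,6] − [1,6] + [1,5].
The 27×18 boundary matrix has rank 18 and Smith normal form diag(1,1,1,1,1,1,1,1,1,1,1,1,1,1,1,1,1,2).

Now H_k = ker ∂_k / im ∂_{k+1}, so:

  H_0: rank C_0 − rank ∂_1 = 9 − 8 = 1, and the invariant factors of ∂_1 are all 1, so H_0 ≅ Z.
  H_1: rank ker ∂_1 − rank ∂_2 = (27 − 8) − 18 = 1, and ∂_2 has invariant factor 2 > 1, so H_1 ≅ Z × Z/2.
  H_2: rank ker ∂_2 − rank ∂_3 = (18 − 18) − 0 = 0, and there is no ∂_3, so H_2 ≅ 0.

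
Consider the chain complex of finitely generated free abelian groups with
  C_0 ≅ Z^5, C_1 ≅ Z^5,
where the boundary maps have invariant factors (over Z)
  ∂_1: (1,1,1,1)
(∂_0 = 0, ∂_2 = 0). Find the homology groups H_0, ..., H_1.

H_0: b_0 = 5 − 0 − 4 = 1; torsion from ∂_1 factors > 1: none. So H_0 = Z.
H_1: b_1 = 5 − 4 − 0 = 1; torsion from ∂_2 factors > 1: none. So H_1 = Z.

H_0 = Z,  H_1 = Z.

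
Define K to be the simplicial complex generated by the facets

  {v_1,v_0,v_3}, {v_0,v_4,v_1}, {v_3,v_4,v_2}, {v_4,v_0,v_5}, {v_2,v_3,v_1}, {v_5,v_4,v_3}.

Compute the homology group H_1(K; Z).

H_1 ≅ Z.

Order the vertices as v_0 < v_1 < v_2 < v_3 < v_4 < v_5. Listing each simplex with vertices in this order, K has dimension 2 with simplices:

  0-simplices (6): [v_0], [v_1], [v_2], [v_3], [v_4], [v_5]
  1-simplices (12): [v_0,v_1], [v_0,v_3], [v_0,v_4], [v_0,v_5], [v_1,v_2], [v_1,v_3], [v_1,v_4], [v_2,v_3], [v_2,v_4], [v_3,v_4], [v_3,v_5], [v_4,v_5]
  2-simplices (6): [v_0,v_1,v_3], [v_0,v_1,v_4], [v_0,v_4,v_5], [v_1,v_2,v_3], [v_2,v_3,v_4], [v_3,v_4,v_5]

Hence C_0 ≅ Z^6, C_1 ≅ Z^12, C_2 ≅ Z^6.

Boundary ∂_1: C_1 → C_0 sends each edge [p,q] (with p < q) to q − p.
As a 6×12 matrix over Z this has rank 5, with invariant factors (1,1,1,1,1).

∂_2: C_2 → C_1 acts by ∂[p,q,r] = [q,r] − [p,r] + [p,q]. For instance
  ∂[v_0,v_1,v_4] = [v_1,v_4] − [v_0,v_4] + [v_0,v_1],
  ∂[v_3,v_4,v_5] = [v_4,v_5] − [v_3,v_5] + [v_3,v_4].
The resulting 12×6 matrix has rank 6, and its Smith normal form has invariant factors (1,1,1,1,1,1).

Now H_k = ker ∂_k / im ∂_{k+1}, so:

  H_1: rank ker ∂_1 − rank ∂_2 = (12 − 5) − 6 = 1, and the invariant factors of ∂_2 are all 1, so H_1 ≅ Z.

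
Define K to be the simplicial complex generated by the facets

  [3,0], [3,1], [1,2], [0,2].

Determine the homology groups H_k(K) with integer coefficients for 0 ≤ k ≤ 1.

Fix the vertex order 0 < 1 < 2 < 3 and write every simplex with vertices in increasing order. Then dim K = 1 and the simplices of K are:

  0-simplices (4): [0], [1], [2], [3]
  1-simplices (4): [0,2], [0,3], [1,2], [1,3]

Hence C_0 ≅ Z^4, C_1 ≅ Z^4.

The boundary map ∂_1: C_1 → C_0 is given by ∂[p,q] = [q] − [p]. For instance
  ∂[0,3] = [3] − [0].
The resulting 4×4 matrix has rank 3, and its Smith normal form has invariant factors (1,1,1).

Computing H_k = (kernel of ∂_k) / (image of ∂_{k+1}):

  H_0: rank C_0 − rank ∂_1 = 4 − 3 = 1, and the invariant factors of ∂_1 are all 1, so H_0 = Z.
  H_1: rank ker ∂_1 − rank ∂_2 = (4 − 3) − 0 = 1, and there is no ∂_2, so H_1 = Z.

H_0 = Z,  H_1 = Z.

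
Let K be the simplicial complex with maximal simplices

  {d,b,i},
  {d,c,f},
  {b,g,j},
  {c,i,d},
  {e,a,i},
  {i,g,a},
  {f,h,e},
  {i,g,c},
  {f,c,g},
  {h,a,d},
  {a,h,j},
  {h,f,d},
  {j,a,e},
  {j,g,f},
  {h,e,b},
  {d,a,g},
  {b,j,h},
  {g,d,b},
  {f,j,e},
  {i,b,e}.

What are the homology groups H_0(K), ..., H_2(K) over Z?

H_0 = Z,  H_1 = Z × Z/2,  H_2 = 0.

Fix the vertex order a < b < c < d < e < f < g < h < i < j and write every simplex with vertices in increasing order. Then dim K = 2 and the simplices of K are:

  0-simplices (10): a, b, c, d, e, f, g, h, i, j
  1-simplices (30): ad, ae, ag, ah, ai, aj, bd, be, bg, bh, bi, bj, cd, cf, cg, ci, df, dg, dh, di, ef, eh, ei, ej, fg, fh, fj, gi, gj, hj
  2-simplices (20): adg, adh, aei, aej, agi, ahj, bdg, bdi, beh, bei, bgj, bhj, cdf, cdi, cfg, cgi, dfh, efh, efj, fgj

giving chain groups C_0 ≅ Z^10, C_1 ≅ Z^30, C_2 ≅ Z^20.

The boundary map ∂_1: C_1 → C_0 sends each edge [p,q] (with p < q) to q − p. For instance
  ∂ad = d − a.
The resulting 10×30 matrix has rank 9, and its Smith normal form has invariant factors (1,1,1,1,1,1,1,1,1).

Boundary ∂_2: C_2 → C_1 maps a triangle to the signed sum of its edges. For instance
  ∂adg = dg − ag + ad,
  ∂adh = dh − ah + ad.
As a 30×20 matrix over Z this has rank 20, with invariant factors (1,1,1,1,1,1,1,1,1,1,1,1,1,1,1,1,1,1,1,2).

From H_k ≅ ker(∂_k) / im(∂_{k+1}) we obtain:

  H_0: rank C_0 − rank ∂_1 = 10 − 9 = 1, and the invariant factors of ∂_1 are all 1, so H_0 ≅ Z.
  H_1: rank ker ∂_1 − rank ∂_2 = (30 − 9) − 20 = 1, and ∂_2 has invariant factor 2 > 1, so H_1 ≅ Z × Z/2.
  H_2: rank ker ∂_2 − rank ∂_3 = (20 − 20) − 0 = 0, and there is no ∂_3, so H_2 ≅ 0.

As a check, the Euler characteristic is 10 − 30 + 20 = 0, which agrees with 1 − 1 + 0 = 0.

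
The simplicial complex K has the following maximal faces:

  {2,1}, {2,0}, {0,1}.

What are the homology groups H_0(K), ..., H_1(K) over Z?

H_0 ≅ Z,  H_1 ≅ Z.

Fix the vertex order 0 < 1 < 2 and write every simplex with vertices in increasing order. Then dim K = 1 and the simplices of K are:

  0-simplices (3): [0], [1], [2]
  1-simplices (3): [0,1], [0,2], [1,2]

Hence C_0 ≅ Z^3, C_1 ≅ Z^3.

The boundary map ∂_1: C_1 → C_0 sends each edge [p,q] (with p < q) to q − p.
The resulting 3×3 matrix has rank 2, and its Smith normal form has invariant factors (1,1).

Reading off H_k = ker ∂_k / im ∂_{k+1}:

  H_0: rank C_0 − rank ∂_1 = 3 − 2 = 1, and the invariant factors of ∂_1 are all 1, so H_0 ≅ Z.
  H_1: rank ker ∂_1 − rank ∂_2 = (3 − 2) − 0 = 1, and there is no ∂_2, so H_1 ≅ Z.

As a check, the Euler characteristic is 3 − 3 = 0, which agrees with 1 − 1 = 0.
(K is a triangulation of the circle S^1.)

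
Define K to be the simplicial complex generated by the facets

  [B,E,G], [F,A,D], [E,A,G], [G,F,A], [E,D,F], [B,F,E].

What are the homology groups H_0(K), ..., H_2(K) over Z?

Fix the vertex order A < B < D < E < F < G and write every simplex with vertices in increasing order. Then dim K = 2 and the simplices of K are:

  0-simplices (6): A, B, D, E, F, G
  1-simplices (12): AD, AE, AF, AG, BE, BF, BG, DE, DF, EF, EG, FG
  2-simplices (6): ADF, AEG, AFG, BEF, BEG, DEF

so the chain groups are C_0 ≅ Z^6, C_1 ≅ Z^12, C_2 ≅ Z^6.

Boundary ∂_1: C_1 → C_0 sends each edge [p,q] (with p < q) to q − p.
The resulting 6×12 matrix has rank 5, and its Smith normal form has invariant factors (1,1,1,1,1).

∂_2: C_2 → C_1 sends each 2-simplex [p,q,r] to [q,r] − [p,r] + [p,q]. For instance
  ∂AFG = FG − AG + AF,
  ∂DEF = EF − DF + DE.
As a 12×6 matrix over Z this has rank 6, with invariant factors (1,1,1,1,1,1).

Now H_k = ker ∂_k / im ∂_{k+1}, so:

  H_0: rank C_0 − rank ∂_1 = 6 − 5 = 1, and the invariant factors of ∂_1 are all 1, so H_0 = Z.
  H_1: rank ker ∂_1 − rank ∂_2 = (12 − 5) − 6 = 1, and the invariant factors of ∂_2 are all 1, so H_1 = Z.
  H_2: rank ker ∂_2 − rank ∂_3 = (6 − 6) − 0 = 0, and there is no ∂_3, so H_2 = 0.

As a check, the Euler characteristic is 6 − 12 + 6 = 0, which agrees with 1 − 1 + 0 = 0.

H_0 ≅ Z,  H_1 ≅ Z,  H_2 = 0.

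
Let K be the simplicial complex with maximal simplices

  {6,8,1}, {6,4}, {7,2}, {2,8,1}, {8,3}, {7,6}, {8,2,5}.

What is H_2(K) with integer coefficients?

H_2 = 0.

K has 8 vertices, 11 edges, 3 triangles.
rank ∂_2 = 3, rank ∂_3 = 0 ⇒ b_2 = 3 − 3 − 0 = 0. So H_2 ≅ 0.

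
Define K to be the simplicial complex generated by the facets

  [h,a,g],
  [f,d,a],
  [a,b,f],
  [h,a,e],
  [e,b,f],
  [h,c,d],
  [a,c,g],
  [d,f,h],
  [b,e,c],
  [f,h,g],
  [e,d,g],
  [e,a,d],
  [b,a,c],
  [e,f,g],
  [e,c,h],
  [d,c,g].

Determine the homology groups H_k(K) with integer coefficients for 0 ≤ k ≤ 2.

H_0 ≅ Z,  H_1 ≅ Z^2,  H_2 ≅ Z.

We work with the vertex ordering a < b < c < d < e < f < g < h. The simplices of K, each written with vertices in increasing order, are:

  0-simplices (8): a, b, c, d, e, f, g, h
  1-simplices (24): ab, ac, ad, ae, af, ag, ah, bc, be, bf, cd, ce, cg, ch, de, df, dg, dh, ef, eg, eh, fg, fh, gh
  2-simplices (16): abc, abf, acg, ade, adf, aeh, agh, bce, bef, cdg, cdh, ceh, deg, dfh, efg, fgh

giving chain groups C_0 ≅ Z^8, C_1 ≅ Z^24, C_2 ≅ Z^16.

∂_1: C_1 → C_0 sends each edge [p,q] (with p < q) to q − p.
As a 8×24 matrix over Z this has rank 7, with invariant factors (1,1,1,1,1,1,1).

∂_2: C_2 → C_1 maps a triangle to the signed sum of its edges. For instance
  ∂fgh = gh − fh + fg,
  ∂agh = gh − ah + ag.
As a 24×16 matrix over Z this has rank 15, with invariant factors (1,1,1,1,1,1,1,1,1,1,1,1,1,1,1).

Computing H_k = (kernel of ∂_k) / (image of ∂_{k+1}):

  H_0: rank C_0 − rank ∂_1 = 8 − 7 = 1, and the invariant factors of ∂_1 are all 1, so H_0 = Z.
  H_1: rank ker ∂_1 − rank ∂_2 = (24 − 7) − 15 = 2, and the invariant factors of ∂_2 are all 1, so H_1 = Z^2.
  H_2: rank ker ∂_2 − rank ∂_3 = (16 − 15) − 0 = 1, and there is no ∂_3, so H_2 = Z.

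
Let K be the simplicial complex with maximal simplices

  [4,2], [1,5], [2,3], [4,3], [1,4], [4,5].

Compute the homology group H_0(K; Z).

H_0 = Z.

Order the vertices as 1 < 2 < 3 < 4 < 5. Listing each simplex with vertices in this order, K has dimension 1 with simplices:

  0-simplices (5): [1], [2], [3], [4], [5]
  1-simplices (6): [1,4], [1,5], [2,3], [2,4], [3,4], [4,5]

Hence C_0 ≅ Z^5, C_1 ≅ Z^6.

Boundary ∂_1: C_1 → C_0 maps an edge to its endpoints' difference, ∂[p,q] = q − p.
As a 5×6 matrix over Z this has rank 4, with invariant factors (1,1,1,1).

From H_k ≅ ker(∂_k) / im(∂_{k+1}) we obtain:

  H_0: rank C_0 − rank ∂_1 = 5 − 4 = 1, and the invariant factors of ∂_1 are all 1, so H_0 = Z.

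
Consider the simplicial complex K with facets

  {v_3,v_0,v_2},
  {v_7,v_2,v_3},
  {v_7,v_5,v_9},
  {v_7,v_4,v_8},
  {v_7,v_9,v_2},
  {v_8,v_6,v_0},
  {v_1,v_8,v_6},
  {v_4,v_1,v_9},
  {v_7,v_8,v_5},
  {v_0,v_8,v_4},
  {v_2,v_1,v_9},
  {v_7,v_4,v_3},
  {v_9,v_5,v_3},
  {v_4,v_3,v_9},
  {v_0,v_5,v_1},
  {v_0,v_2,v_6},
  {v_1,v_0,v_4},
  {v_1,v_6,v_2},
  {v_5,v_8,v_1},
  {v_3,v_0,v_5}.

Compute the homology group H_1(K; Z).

H_1 = Z ⊕ Z_2.

Take the total order v_0 < v_1 < v_2 < v_3 < v_4 < v_5 < v_6 < v_7 < v_8 < v_9 on the vertex set. Then K (dimension 2) consists of the simplices:

  0-simplices (10): [v_0], [v_1], [v_2], [v_3], [v_4], [v_5], [v_6], [v_7], [v_8], [v_9]
  1-simplices (30): (30 of them)
  2-simplices (20): (20 of them)

giving chain groups C_0 ≅ Z^10, C_1 ≅ Z^30, C_2 ≅ Z^20.

The boundary map ∂_1: C_1 → C_0 sends each edge [p,q] (with p < q) to q − p.
The resulting 10×30 matrix has rank 9, and its Smith normal form has invariant factors (1,1,1,1,1,1,1,1,1).

The boundary map ∂_2: C_2 → C_1 sends each 2-simplex [p,q,r] to [q,r] − [p,r] + [p,q]. For instance
  ∂[v_0,v_6,v_8] = [v_6,v_8] − [v_0,v_8] + [v_0,v_6],
  ∂[v_0,v_3,v_5] = [v_3,v_5] − [v_0,v_5] + [v_0,v_3].
This gives a 30×20 integer matrix of rank 20; reducing to Smith normal form yields diagonal entries (1,1,1,1,1,1,1,1,1,1,1,1,1,1,1,1,1,1,1,2).

From H_k ≅ ker(∂_k) / im(∂_{k+1}) we obtain:

  H_1: rank ker ∂_1 − rank ∂_2 = (30 − 9) − 20 = 1, and ∂_2 has invariant factor 2 > 1, so H_1 = Z ⊕ Z_2.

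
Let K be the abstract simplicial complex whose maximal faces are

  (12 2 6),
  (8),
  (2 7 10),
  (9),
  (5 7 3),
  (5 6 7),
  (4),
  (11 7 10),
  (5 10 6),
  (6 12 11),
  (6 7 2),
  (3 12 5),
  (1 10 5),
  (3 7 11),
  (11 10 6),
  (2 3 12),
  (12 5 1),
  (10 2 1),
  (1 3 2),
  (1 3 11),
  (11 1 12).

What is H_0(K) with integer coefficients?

Order the vertices as 1 < 2 < 3 < 4 < 5 < 6 < 7 < 8 < 9 < 10 < 11 < 12. Listing each simplex with vertices in this order, K has dimension 2 with simplices:

  0-simplices (12): [1], [2], [3], [4], [5], [6], [7], [8], [9], [10], [11], [12]
  1-simplices (27): (27 of them)
  2-simplices (18): (18 of them)

Hence C_0 ≅ Z^12, C_1 ≅ Z^27, C_2 ≅ Z^18.

Boundary ∂_1: C_1 → C_0 sends each edge [p,q] (with p < q) to q − p. For instance
  ∂[6,7] = [7] − [6].
As a 12×27 matrix over Z this has rank 8, with invariant factors (1,1,1,1,1,1,1,1).

Boundary ∂_2: C_2 → C_1 acts by ∂[p,q,r] = [q,r] − [p,r] + [p,q]. For instance
  ∂[1,3,11] = [3,11] − [1,11] + [1,3],
  ∂[3,5,7] = [5,7] − [3,7] + [3,5].
The 27×18 boundary matrix has rank 18 and Smith normal form diag(1,1,1,1,1,1,1,1,1,1,1,1,1,1,1,1,1,2).

From H_k ≅ ker(∂_k) / im(∂_{k+1}) we obtain:

  H_0: rank C_0 − rank ∂_1 = 12 − 8 = 4, and the invariant factors of ∂_1 are all 1, so H_0 ≅ Z^4.

H_0 = Z^4.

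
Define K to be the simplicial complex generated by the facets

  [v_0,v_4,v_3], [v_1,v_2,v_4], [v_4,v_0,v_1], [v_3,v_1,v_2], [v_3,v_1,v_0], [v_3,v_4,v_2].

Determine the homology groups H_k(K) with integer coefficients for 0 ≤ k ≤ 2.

H_0 = Z,  H_1 = 0,  H_2 = Z.

K has 5 vertices, 9 edges, 6 triangles.
rank ∂_0 = 0, rank ∂_1 = 4 ⇒ b_0 = 5 − 0 − 4 = 1; all invariant factors of ∂_1 are 1 so no torsion. So H_0 = Z.
rank ∂_1 = 4, rank ∂_2 = 5 ⇒ b_1 = 9 − 4 − 5 = 0; all invariant factors of ∂_2 are 1 so no torsion. So H_1 = 0.
rank ∂_2 = 5, rank ∂_3 = 0 ⇒ b_2 = 6 − 5 − 0 = 1. So H_2 = Z.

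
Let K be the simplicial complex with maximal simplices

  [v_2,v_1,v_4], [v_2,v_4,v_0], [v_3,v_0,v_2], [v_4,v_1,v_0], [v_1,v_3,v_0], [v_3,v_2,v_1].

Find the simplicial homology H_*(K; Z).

H_0 ≅ Z,  H_1 = 0,  H_2 ≅ Z.

Order the vertices as v_0 < v_1 < v_2 < v_3 < v_4. Listing each simplex with vertices in this order, K has dimension 2 with simplices:

  0-simplices (5): [v_0], [v_1], [v_2], [v_3], [v_4]
  1-simplices (9): [v_0,v_1], [v_0,v_2], [v_0,v_3], [v_0,v_4], [v_1,v_2], [v_1,v_3], [v_1,v_4], [v_2,v_3], [v_2,v_4]
  2-simplices (6): [v_0,v_1,v_3], [v_0,v_1,v_4], [v_0,v_2,v_3], [v_0,v_2,v_4], [v_1,v_2,v_3], [v_1,v_2,v_4]

so the chain groups are C_0 ≅ Z^5, C_1 ≅ Z^9, C_2 ≅ Z^6.

∂_1: C_1 → C_0 maps an edge to its endpoints' difference, ∂[p,q] = q − p. For instance
  ∂[v_0,v_4] = [v_4] − [v_0].
The resulting 5×9 matrix has rank 4, and its Smith normal form has invariant factors (1,1,1,1).

∂_2: C_2 → C_1 maps a triangle to the signed sum of its edges. For instance
  ∂[v_1,v_2,v_3] = [v_2,v_3] − [v_1,v_3] + [v_1,v_2],
  ∂[v_1,v_2,v_4] = [v_2,v_4] − [v_1,v_4] + [v_1,v_2].
As a 9×6 matrix over Z this has rank 5, with invariant factors (1,1,1,1,1).

From H_k ≅ ker(∂_k) / im(∂_{k+1}) we obtain:

  H_0: rank C_0 − rank ∂_1 = 5 − 4 = 1, and the invariant factors of ∂_1 are all 1, so H_0 ≅ Z.
  H_1: rank ker ∂_1 − rank ∂_2 = (9 − 4) − 5 = 0, and the invariant factors of ∂_2 are all 1, so H_1 ≅ 0.
  H_2: rank ker ∂_2 − rank ∂_3 = (6 − 5) − 0 = 1, and there is no ∂_3, so H_2 ≅ Z.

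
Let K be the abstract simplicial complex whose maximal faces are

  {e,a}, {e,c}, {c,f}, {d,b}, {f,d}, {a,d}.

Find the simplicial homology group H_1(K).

Take the total order a < b < c < d < e < f on the vertex set. Then K (dimension 1) consists of the simplices:

  0-simplices (6): a, b, c, d, e, f
  1-simplices (6): ad, ae, bd, ce, cf, df

giving chain groups C_0 ≅ Z^6, C_1 ≅ Z^6.

Boundary ∂_1: C_1 → C_0 maps an edge to its endpoints' difference, ∂[p,q] = q − p.
This gives a 6×6 integer matrix of rank 5; reducing to Smith normal form yields diagonal entries (1,1,1,1,1).

Reading off H_k = ker ∂_k / im ∂_{k+1}:

  H_1: rank ker ∂_1 − rank ∂_2 = (6 − 5) − 0 = 1, and there is no ∂_2, so H_1 = Z.

H_1 = Z.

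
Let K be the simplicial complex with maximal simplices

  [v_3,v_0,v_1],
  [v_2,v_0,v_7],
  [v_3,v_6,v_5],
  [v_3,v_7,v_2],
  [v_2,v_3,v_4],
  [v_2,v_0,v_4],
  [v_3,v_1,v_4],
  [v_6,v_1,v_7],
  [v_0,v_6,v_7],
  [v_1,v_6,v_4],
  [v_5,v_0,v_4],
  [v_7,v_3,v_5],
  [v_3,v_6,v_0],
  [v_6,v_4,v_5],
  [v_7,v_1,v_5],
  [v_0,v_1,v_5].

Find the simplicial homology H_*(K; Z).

H_0 ≅ Z,  H_1 ≅ Z^2,  H_2 ≅ Z.

Order the vertices as v_0 < v_1 < v_2 < v_3 < v_4 < v_5 < v_6 < v_7. Listing each simplex with vertices in this order, K has dimension 2 with simplices:

  0-simplices (8): [v_0], [v_1], [v_2], [v_3], [v_4], [v_5], [v_6], [v_7]
  1-simplices (24): (24 of them)
  2-simplices (16): (16 of them)

so the chain groups are C_0 ≅ Z^8, C_1 ≅ Z^24, C_2 ≅ Z^16.

The boundary map ∂_1: C_1 → C_0 is given by ∂[p,q] = [q] − [p]. For instance
  ∂[v_0,v_3] = [v_3] − [v_0].
This gives a 8×24 integer matrix of rank 7; reducing to Smith normal form yields diagonal entries (1,1,1,1,1,1,1).

Boundary ∂_2: C_2 → C_1 sends each 2-simplex [p,q,r] to [q,r] − [p,r] + [p,q]. For instance
  ∂[v_3,v_5,v_6] = [v_5,v_6] − [v_3,v_6] + [v_3,v_5],
  ∂[v_0,v_3,v_6] = [v_3,v_6] − [v_0,v_6] + [v_0,v_3].
As a 24×16 matrix over Z this has rank 15, with invariant factors (1,1,1,1,1,1,1,1,1,1,1,1,1,1,1).

Now H_k = ker ∂_k / im ∂_{k+1}, so:

  H_0: rank C_0 − rank ∂_1 = 8 − 7 = 1, and the invariant factors of ∂_1 are all 1, so H_0 ≅ Z.
  H_1: rank ker ∂_1 − rank ∂_2 = (24 − 7) − 15 = 2, and the invariant factors of ∂_2 are all 1, so H_1 ≅ Z^2.
  H_2: rank ker ∂_2 − rank ∂_3 = (16 − 15) − 0 = 1, and there is no ∂_3, so H_2 ≅ Z.

(K is a triangulation of the torus T^2.)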